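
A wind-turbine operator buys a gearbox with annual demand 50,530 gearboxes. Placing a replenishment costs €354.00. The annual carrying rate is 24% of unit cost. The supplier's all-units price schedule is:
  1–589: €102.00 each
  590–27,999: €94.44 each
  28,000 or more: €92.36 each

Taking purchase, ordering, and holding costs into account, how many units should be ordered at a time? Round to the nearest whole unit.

Holding cost per unit per year at price C is H = 0.24·C.
Candidates are each tier's EOQ (if it falls in that tier) and each price-break quantity.
Tier 1 (€102.00): EOQ = 1208.9 exceeds tier's upper bound 589, so this tier is dominated.
EOQ at €94.44 = 1256.3 (feasible in tier 2): TC = 50,530×€94.44 + (50,530/1256.3)×354 + (1256.3/2)×0.24×€94.44 = €4,800,528.93.
EOQ at €92.36 = 1270.4 < 28000, so use break Q=28000: TC = 50,530×€92.36 + (50,530/28000.0)×354 + (28000.0/2)×0.24×€92.36 = €4,977,919.24.
Lowest total cost is €4,800,528.93 at Q = 1256.3.

Q* ≈ 1,256 gearboxes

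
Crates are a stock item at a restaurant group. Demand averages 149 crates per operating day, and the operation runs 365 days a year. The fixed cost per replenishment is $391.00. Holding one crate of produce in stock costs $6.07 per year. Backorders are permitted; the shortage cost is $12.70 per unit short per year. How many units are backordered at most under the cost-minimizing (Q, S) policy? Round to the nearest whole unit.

Annual demand D = 149 × 365 = 54,385.
With planned backorders, Q* = √(2DS/H) · √((H+B)/B).
√(2DS/H) = √(2 × 54,385 × 391 / 6.07) = 2646.967.
√((H+B)/B) = √((6.07+12.7)/12.7) = 1.2157.
Q* ≈ 3217.947.
S* = Q* · H/(H+B) = 3217.947 × 6.07/18.77 ≈ 1040.647.

S* ≈ 1,041 crates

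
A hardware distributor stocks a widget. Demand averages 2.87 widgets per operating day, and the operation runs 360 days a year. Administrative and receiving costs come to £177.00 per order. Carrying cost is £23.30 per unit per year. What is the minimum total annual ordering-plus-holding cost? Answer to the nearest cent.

TC* ≈ £2,919.25

Annual demand D = 2.87 × 360 = 1,033.2.
Q* = √(2DS/H) = √(2 × 1,033.2 × 177 / 23.3) ≈ 125.29.
At Q*, ordering cost (D/Q*)S equals holding cost (Q*/2)H, each = √(DSH/2).
Minimum total = √(2DSH) = √(2 × 1,033.2 × 177 × 23.3) ≈ 2919.253.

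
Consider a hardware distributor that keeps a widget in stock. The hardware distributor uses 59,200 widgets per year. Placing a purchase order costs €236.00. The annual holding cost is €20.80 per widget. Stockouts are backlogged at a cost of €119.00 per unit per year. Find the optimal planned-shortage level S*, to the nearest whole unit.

With planned backorders, Q* = √(2DS/H) · √((H+B)/B).
√(2DS/H) = √(2 × 59,200 × 236 / 20.8) = 1159.045.
√((H+B)/B) = √((20.8+119)/119) = 1.0839.
Q* ≈ 1256.262.
S* = Q* · H/(H+B) = 1256.262 × 20.8/139.8 ≈ 186.912.

S* ≈ 187 widgets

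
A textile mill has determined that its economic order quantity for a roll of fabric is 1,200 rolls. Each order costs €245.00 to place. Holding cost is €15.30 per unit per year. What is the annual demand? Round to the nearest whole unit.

Invert the EOQ relation Q*² = 2DS/H.
From Q* = √(2DS/H): D = Q*²H / (2S) = 1,200² × 15.3 / (2 × 245) = 44963.265.

D ≈ 44,963 rolls per year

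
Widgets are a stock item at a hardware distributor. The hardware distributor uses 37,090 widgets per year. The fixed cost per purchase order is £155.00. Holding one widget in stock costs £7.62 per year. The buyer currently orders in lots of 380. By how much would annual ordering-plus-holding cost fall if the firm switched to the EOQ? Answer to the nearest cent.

EOQ = √(2DS/H) = √(2 × 37,090 × 155 / 7.62) ≈ 1228.38.
Cost at Q* = (D/Q*)S + (Q*/2)H = √(2DSH) ≈ £9,360.23.
Cost at Q = 380: (37,090/380)×155 + (380/2)×7.62 = £15,128.82 + £1,447.80 = £16,576.62.
Excess = £16,576.62 − £9,360.23 = £7,216.38.

Extra cost ≈ £7,216.38 per year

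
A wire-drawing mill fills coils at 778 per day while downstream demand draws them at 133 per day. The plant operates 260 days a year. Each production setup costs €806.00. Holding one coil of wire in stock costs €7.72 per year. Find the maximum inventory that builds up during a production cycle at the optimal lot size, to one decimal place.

Annual demand D = 133 × 260 = 34,580.
Production build-up factor (1 − d/p) = 1 − 133/778 = 0.8290.
Q* = √(2DS / (H(1 − d/p))) = √(2 × 34,580 × 806 / (7.72 × 0.8290)).
= √(55,742,960 / 6.4003) ≈ 2951.184.
Maximum inventory = Q*(1 − d/p) = 2951.184 × 0.8290 ≈ 2446.676.

I_max ≈ 2,446.7 coils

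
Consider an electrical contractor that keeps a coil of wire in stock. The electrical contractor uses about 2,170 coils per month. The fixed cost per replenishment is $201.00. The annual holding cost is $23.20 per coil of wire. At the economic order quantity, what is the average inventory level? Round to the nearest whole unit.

Annual demand D = 2,170 × 12 = 26,040.
The optimal lot size = √(2DS/H) = √(2 × 26,040 × 201 / 23.2) ≈ 671.72.
Average inventory = Q*/2 ≈ 671.72 / 2 = 335.861.

Average inventory ≈ 336 coils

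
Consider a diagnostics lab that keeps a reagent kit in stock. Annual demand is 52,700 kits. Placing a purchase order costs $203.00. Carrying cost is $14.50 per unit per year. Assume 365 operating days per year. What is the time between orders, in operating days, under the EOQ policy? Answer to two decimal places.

The optimal lot size = √(2DS/H) = √(2 × 52,700 × 203 / 14.5) ≈ 1214.74.
Cycle time = Q*/D × 365 = 1214.74 / 52,700 × 365 ≈ 8.413 days.

T ≈ 8.41 days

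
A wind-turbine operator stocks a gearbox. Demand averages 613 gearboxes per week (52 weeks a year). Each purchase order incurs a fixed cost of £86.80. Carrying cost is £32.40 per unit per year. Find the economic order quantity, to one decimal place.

Q* ≈ 413.3 gearboxes

Annual demand D = 613 × 52 = 31,876.
EOQ = √(2DS / H) = √(2 × 31,876 × 86.8 / 32.4).
= √(5,533,673.6 / 32.4) = √170,792.3951 ≈ 413.270.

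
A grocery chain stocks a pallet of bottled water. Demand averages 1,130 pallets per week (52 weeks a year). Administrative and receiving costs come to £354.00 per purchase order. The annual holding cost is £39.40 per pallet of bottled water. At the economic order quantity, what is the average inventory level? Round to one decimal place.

Annual demand D = 1,130 × 52 = 58,760.
EOQ = √(2DS/H) = √(2 × 58,760 × 354 / 39.4) ≈ 1027.57.
Average inventory = Q*/2 ≈ 1027.57 / 2 = 513.783.

Average inventory ≈ 513.8 pallets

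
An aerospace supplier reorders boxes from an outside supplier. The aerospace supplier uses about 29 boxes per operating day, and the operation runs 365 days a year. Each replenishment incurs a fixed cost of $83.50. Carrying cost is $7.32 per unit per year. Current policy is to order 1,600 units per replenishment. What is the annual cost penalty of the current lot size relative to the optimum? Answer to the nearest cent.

Extra cost ≈ $2,811.25 per year

Annual demand D = 29 × 365 = 10,585.
EOQ = √(2DS/H) = √(2 × 10,585 × 83.5 / 7.32) ≈ 491.41.
Cost at Q* = (D/Q*)S + (Q*/2)H = √(2DSH) ≈ $3,597.16.
Cost at Q = 1,600: (10,585/1,600)×83.5 + (1,600/2)×7.32 = $552.40 + $5,856.00 = $6,408.40.
Excess = $6,408.40 − $3,597.16 = $2,811.25.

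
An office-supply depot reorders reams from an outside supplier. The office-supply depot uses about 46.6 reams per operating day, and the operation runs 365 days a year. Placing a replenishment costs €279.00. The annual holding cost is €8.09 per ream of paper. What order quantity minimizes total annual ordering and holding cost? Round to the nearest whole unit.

Annual demand D = 46.6 × 365 = 17,009.
EOQ = √(2DS / H) = √(2 × 17,009 × 279 / 8.09).
= √(9,491,022 / 8.09) = √1,173,179.4808 ≈ 1083.134.

Q* ≈ 1,083 reams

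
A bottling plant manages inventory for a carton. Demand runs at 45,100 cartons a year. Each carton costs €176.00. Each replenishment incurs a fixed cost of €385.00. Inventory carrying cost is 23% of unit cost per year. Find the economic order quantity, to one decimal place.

Q* ≈ 926.2 cartons

Holding cost H = 0.23 × €176.00 = €40.4800 per unit per year.
EOQ = √(2DS / H) = √(2 × 45,100 × 385 / 40.48).
= √(34,727,000 / 40.48) = √857,880.4348 ≈ 926.218.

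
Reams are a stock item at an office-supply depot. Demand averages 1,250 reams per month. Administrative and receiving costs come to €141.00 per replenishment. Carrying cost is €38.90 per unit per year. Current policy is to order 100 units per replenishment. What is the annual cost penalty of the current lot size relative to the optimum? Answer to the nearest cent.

Annual demand D = 1,250 × 12 = 15,000.
EOQ = √(2DS/H) = √(2 × 15,000 × 141 / 38.9) ≈ 329.76.
Cost at Q* = (D/Q*)S + (Q*/2)H = √(2DSH) ≈ €12,827.59.
Cost at Q = 100: (15,000/100)×141 + (100/2)×38.9 = €21,150.00 + €1,945.00 = €23,095.00.
Excess = €23,095.00 − €12,827.59 = €10,267.41.

Extra cost ≈ €10,267.41 per year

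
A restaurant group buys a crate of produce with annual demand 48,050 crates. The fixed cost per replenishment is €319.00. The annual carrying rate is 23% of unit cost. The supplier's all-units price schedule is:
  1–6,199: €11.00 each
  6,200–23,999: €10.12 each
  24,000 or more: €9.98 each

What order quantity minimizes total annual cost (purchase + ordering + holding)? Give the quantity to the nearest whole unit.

Holding cost per unit per year at price C is H = 0.23·C.
Candidates are each tier's EOQ (if it falls in that tier) and each price-break quantity.
EOQ at €11.00 = 3480.9 (feasible in tier 1): TC = 48,050×€11.00 + (48,050/3480.9)×319 + (3480.9/2)×0.23×€11.00 = €537,356.78.
EOQ at €10.12 = 3629.1 < 6200, so use break Q=6200: TC = 48,050×€10.12 + (48,050/6200.0)×319 + (6200.0/2)×0.23×€10.12 = €495,953.81.
EOQ at €9.98 = 3654.5 < 24000, so use break Q=24000: TC = 48,050×€9.98 + (48,050/24000.0)×319 + (24000.0/2)×0.23×€9.98 = €507,722.46.
Lowest total cost is €495,953.81 at Q = 6200.0.

Q* ≈ 6,200 crates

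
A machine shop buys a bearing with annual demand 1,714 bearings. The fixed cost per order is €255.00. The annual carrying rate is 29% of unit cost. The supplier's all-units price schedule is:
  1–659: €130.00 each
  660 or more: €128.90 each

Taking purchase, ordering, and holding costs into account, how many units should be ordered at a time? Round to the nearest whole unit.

Holding cost per unit per year at price C is H = 0.29·C.
For each price level, check whether its EOQ is feasible; otherwise the best quantity at that price is the breakpoint.
EOQ at €130.00 = 152.3 (feasible in tier 1): TC = 1,714×€130.00 + (1,714/152.3)×255 + (152.3/2)×0.29×€130.00 = €228,560.65.
EOQ at €128.90 = 152.9 < 660, so use break Q=660: TC = 1,714×€128.90 + (1,714/660.0)×255 + (660.0/2)×0.29×€128.90 = €233,932.56.
Lowest total cost is €228,560.65 at Q = 152.3.

Q* ≈ 152 bearings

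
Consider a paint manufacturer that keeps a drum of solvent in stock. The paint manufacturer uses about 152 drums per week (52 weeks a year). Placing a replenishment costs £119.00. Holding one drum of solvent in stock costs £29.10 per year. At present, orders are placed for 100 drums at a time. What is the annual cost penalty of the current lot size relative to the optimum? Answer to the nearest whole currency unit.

Extra cost ≈ £3,462 per year

Annual demand D = 152 × 52 = 7,904.
EOQ = √(2DS/H) = √(2 × 7,904 × 119 / 29.1) ≈ 254.25.
Cost at Q* = (D/Q*)S + (Q*/2)H = √(2DSH) ≈ £7,398.75.
Cost at Q = 100: (7,904/100)×119 + (100/2)×29.1 = £9,405.76 + £1,455.00 = £10,860.76.
Excess = £10,860.76 − £7,398.75 = £3,462.01.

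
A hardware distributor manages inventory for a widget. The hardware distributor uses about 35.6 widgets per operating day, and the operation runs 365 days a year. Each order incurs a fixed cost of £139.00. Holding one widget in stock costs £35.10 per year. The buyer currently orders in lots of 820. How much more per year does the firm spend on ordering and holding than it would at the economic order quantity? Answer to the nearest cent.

Annual demand D = 35.6 × 365 = 12,994.
EOQ = √(2DS/H) = √(2 × 12,994 × 139 / 35.1) ≈ 320.80.
Cost at Q* = (D/Q*)S + (Q*/2)H = √(2DSH) ≈ £11,260.23.
Cost at Q = 820: (12,994/820)×139 + (820/2)×35.1 = £2,202.64 + £14,391.00 = £16,593.64.
Excess = £16,593.64 − £11,260.23 = £5,333.41.

Extra cost ≈ £5,333.41 per year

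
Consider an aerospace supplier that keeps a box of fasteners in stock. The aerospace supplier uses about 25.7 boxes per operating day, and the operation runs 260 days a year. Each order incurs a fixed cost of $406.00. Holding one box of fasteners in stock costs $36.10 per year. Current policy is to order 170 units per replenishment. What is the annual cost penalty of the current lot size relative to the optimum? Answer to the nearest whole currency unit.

Extra cost ≈ $5,031 per year

Annual demand D = 25.7 × 260 = 6,682.
EOQ = √(2DS/H) = √(2 × 6,682 × 406 / 36.1) ≈ 387.68.
Cost at Q* = (D/Q*)S + (Q*/2)H = √(2DSH) ≈ $13,995.39.
Cost at Q = 170: (6,682/170)×406 + (170/2)×36.1 = $15,958.19 + $3,068.50 = $19,026.69.
Excess = $19,026.69 − $13,995.39 = $5,031.30.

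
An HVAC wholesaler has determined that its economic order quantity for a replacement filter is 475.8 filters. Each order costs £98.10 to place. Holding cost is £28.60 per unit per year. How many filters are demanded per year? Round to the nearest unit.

D ≈ 33,000 filters per year

Squaring Q* = √(2DS/H) gives Q*² = 2DS/H.
From Q* = √(2DS/H): D = Q*²H / (2S) = 475.8² × 28.6 / (2 × 98.1) = 33000.149.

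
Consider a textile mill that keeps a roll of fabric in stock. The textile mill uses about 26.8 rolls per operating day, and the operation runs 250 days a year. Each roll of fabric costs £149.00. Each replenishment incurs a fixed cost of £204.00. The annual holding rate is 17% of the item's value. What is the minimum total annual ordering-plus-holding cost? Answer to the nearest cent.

Annual demand D = 26.8 × 250 = 6,700.
Holding cost H = 0.17 × £149.00 = £25.3300 per unit per year.
The optimal lot size = √(2DS/H) = √(2 × 6,700 × 204 / 25.33) ≈ 328.51.
At the optimum the two cost components are equal, so total cost = 2·(Q*/2)H = Q*·H.
Minimum total = √(2DSH) = √(2 × 6,700 × 204 × 25.33) ≈ 8321.183.

TC* ≈ £8,321.18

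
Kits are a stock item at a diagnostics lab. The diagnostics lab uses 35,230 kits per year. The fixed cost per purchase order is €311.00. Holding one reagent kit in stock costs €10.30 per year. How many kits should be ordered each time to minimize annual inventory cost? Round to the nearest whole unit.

EOQ = √(2DS / H) = √(2 × 35,230 × 311 / 10.3).
= √(21,913,060 / 10.3) = √2,127,481.5534 ≈ 1458.589.

Q* ≈ 1,459 kits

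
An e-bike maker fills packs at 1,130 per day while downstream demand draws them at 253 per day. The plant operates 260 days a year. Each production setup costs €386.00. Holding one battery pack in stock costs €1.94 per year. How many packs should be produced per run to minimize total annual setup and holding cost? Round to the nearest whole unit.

Q* ≈ 5,808 packs

Annual demand D = 253 × 260 = 65,780.
Production build-up factor (1 − d/p) = 1 − 253/1,130 = 0.7761.
Q* = √(2DS / (H(1 − d/p))) = √(2 × 65,780 × 386 / (1.94 × 0.7761)).
= √(50,782,160 / 1.5056) ≈ 5807.566.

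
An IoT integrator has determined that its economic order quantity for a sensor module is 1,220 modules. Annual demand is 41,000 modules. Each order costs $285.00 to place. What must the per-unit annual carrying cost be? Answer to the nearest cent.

H ≈ $15.70

Invert the EOQ relation Q*² = 2DS/H.
From Q* = √(2DS/H): H = 2DS / Q*² = 2 × 41,000 × 285 / 1,220² = 15.7014.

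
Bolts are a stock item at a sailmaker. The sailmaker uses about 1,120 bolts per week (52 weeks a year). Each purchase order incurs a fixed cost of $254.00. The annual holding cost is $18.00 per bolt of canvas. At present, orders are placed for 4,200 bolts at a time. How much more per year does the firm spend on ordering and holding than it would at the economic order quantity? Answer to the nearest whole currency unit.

Annual demand D = 1,120 × 52 = 58,240.
EOQ = √(2DS/H) = √(2 × 58,240 × 254 / 18) ≈ 1282.05.
Cost at Q* = (D/Q*)S + (Q*/2)H = √(2DSH) ≈ $23,076.97.
Cost at Q = 4,200: (58,240/4,200)×254 + (4,200/2)×18 = $3,522.13 + $37,800.00 = $41,322.13.
Excess = $41,322.13 − $23,076.97 = $18,245.16.

Extra cost ≈ $18,245 per year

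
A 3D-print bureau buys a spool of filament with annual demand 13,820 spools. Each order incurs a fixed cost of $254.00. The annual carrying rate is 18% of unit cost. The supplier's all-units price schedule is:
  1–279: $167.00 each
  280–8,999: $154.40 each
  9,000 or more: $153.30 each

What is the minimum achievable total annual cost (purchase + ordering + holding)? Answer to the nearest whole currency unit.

Holding cost per unit per year at price C is H = 0.18·C.
Candidates are each tier's EOQ (if it falls in that tier) and each price-break quantity.
Tier 1 ($167.00): EOQ = 483.3 exceeds tier's upper bound 279, so this tier is dominated.
EOQ at $154.40 = 502.6 (feasible in tier 2): TC = 13,820×$154.40 + (13,820/502.6)×254 + (502.6/2)×0.18×$154.40 = $2,147,776.37.
EOQ at $153.30 = 504.4 < 9000, so use break Q=9000: TC = 13,820×$153.30 + (13,820/9000.0)×254 + (9000.0/2)×0.18×$153.30 = $2,243,169.03.
Lowest total cost among the candidates is at Q = 502.6.

TC* ≈ $2,147,776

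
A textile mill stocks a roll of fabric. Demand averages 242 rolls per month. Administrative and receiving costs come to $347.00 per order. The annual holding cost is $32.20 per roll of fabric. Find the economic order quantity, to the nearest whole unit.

Annual demand D = 242 × 12 = 2,904.
EOQ = √(2DS / H) = √(2 × 2,904 × 347 / 32.2).
= √(2,015,376 / 32.2) = √62,589.3168 ≈ 250.179.

Q* ≈ 250 rolls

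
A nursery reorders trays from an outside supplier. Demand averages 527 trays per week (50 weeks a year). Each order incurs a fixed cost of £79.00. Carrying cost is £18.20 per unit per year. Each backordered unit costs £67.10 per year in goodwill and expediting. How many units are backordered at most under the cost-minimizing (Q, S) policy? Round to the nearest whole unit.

Annual demand D = 527 × 50 = 26,350.
With planned backorders, Q* = √(2DS/H) · √((H+B)/B).
√(2DS/H) = √(2 × 26,350 × 79 / 18.2) = 478.281.
√((H+B)/B) = √((18.2+67.1)/67.1) = 1.1275.
Q* ≈ 539.258.
S* = Q* · H/(H+B) = 539.258 × 18.2/85.3 ≈ 115.059.

S* ≈ 115 trays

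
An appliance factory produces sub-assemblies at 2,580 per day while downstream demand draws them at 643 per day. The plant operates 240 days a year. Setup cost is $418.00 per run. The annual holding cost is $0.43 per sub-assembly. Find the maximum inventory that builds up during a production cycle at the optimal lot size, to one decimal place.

Annual demand D = 643 × 240 = 154,320.
Production build-up factor (1 − d/p) = 1 − 643/2,580 = 0.7508.
Q* = √(2DS / (H(1 − d/p))) = √(2 × 154,320 × 418 / (0.43 × 0.7508)).
= √(129,011,520 / 0.3228) ≈ 19990.565.
Maximum inventory = Q*(1 − d/p) = 19990.565 × 0.7508 ≈ 15008.420.

I_max ≈ 15,008.4 sub-assemblies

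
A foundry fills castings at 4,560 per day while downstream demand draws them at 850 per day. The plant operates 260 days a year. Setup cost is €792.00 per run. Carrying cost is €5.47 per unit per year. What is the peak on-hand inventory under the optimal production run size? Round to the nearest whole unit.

I_max ≈ 7,216 castings

Annual demand D = 850 × 260 = 221,000.
Production build-up factor (1 − d/p) = 1 − 850/4,560 = 0.8136.
Q* = √(2DS / (H(1 − d/p))) = √(2 × 221,000 × 792 / (5.47 × 0.8136)).
= √(350,064,000 / 4.4504) ≈ 8869.018.
Maximum inventory = Q*(1 − d/p) = 8869.018 × 0.8136 ≈ 7215.802.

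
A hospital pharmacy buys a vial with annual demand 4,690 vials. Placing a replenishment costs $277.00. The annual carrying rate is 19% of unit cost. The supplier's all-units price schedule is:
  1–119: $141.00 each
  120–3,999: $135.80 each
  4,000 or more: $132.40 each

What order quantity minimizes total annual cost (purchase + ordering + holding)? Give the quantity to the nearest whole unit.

Q* ≈ 317 vials

Holding cost per unit per year at price C is H = 0.19·C.
Candidates are each tier's EOQ (if it falls in that tier) and each price-break quantity.
Tier 1 ($141.00): EOQ = 311.4 exceeds tier's upper bound 119, so this tier is dominated.
EOQ at $135.80 = 317.3 (feasible in tier 2): TC = 4,690×$135.80 + (4,690/317.3)×277 + (317.3/2)×0.19×$135.80 = $645,089.81.
EOQ at $132.40 = 321.4 < 4000, so use break Q=4000: TC = 4,690×$132.40 + (4,690/4000.0)×277 + (4000.0/2)×0.19×$132.40 = $671,592.78.
Lowest total cost is $645,089.81 at Q = 317.3.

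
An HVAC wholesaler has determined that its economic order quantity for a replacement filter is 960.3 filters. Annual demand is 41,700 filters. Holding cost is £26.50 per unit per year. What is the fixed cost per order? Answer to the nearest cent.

Invert the EOQ relation Q*² = 2DS/H.
From Q* = √(2DS/H): S = Q*²H / (2D) = 960.3² × 26.5 / (2 × 41,700) = 293.0176.

S ≈ £293.02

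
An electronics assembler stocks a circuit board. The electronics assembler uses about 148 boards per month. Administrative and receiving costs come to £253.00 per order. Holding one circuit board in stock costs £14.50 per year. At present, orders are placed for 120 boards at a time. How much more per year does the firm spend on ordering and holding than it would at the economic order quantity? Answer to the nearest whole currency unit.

Extra cost ≈ £1,005 per year

Annual demand D = 148 × 12 = 1,776.
EOQ = √(2DS/H) = √(2 × 1,776 × 253 / 14.5) ≈ 248.95.
Cost at Q* = (D/Q*)S + (Q*/2)H = √(2DSH) ≈ £3,609.78.
Cost at Q = 120: (1,776/120)×253 + (120/2)×14.5 = £3,744.40 + £870.00 = £4,614.40.
Excess = £4,614.40 − £3,609.78 = £1,004.62.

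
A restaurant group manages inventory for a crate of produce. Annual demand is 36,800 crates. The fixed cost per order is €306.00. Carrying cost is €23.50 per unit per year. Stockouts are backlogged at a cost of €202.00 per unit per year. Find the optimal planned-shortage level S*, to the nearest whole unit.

With planned backorders, Q* = √(2DS/H) · √((H+B)/B).
√(2DS/H) = √(2 × 36,800 × 306 / 23.5) = 978.962.
√((H+B)/B) = √((23.5+202)/202) = 1.0566.
Q* ≈ 1034.340.
S* = Q* · H/(H+B) = 1034.340 × 23.5/225.5 ≈ 107.792.

S* ≈ 108 crates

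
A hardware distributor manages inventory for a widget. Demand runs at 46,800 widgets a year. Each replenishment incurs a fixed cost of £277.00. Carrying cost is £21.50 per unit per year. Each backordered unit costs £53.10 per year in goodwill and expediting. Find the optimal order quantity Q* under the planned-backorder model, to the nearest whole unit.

With planned backorders, Q* = √(2DS/H) · √((H+B)/B).
√(2DS/H) = √(2 × 46,800 × 277 / 21.5) = 1098.142.
√((H+B)/B) = √((21.5+53.1)/53.1) = 1.1853.
Q* ≈ 1301.610.

Q* ≈ 1,302 widgets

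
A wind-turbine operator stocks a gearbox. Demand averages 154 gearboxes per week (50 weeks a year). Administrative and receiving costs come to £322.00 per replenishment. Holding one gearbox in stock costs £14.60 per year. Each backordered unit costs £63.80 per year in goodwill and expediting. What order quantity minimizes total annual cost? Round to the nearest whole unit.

Q* ≈ 646 gearboxes

Annual demand D = 154 × 50 = 7,700.
With planned backorders, Q* = √(2DS/H) · √((H+B)/B).
√(2DS/H) = √(2 × 7,700 × 322 / 14.6) = 582.790.
√((H+B)/B) = √((14.6+63.8)/63.8) = 1.1085.
Q* ≈ 646.040.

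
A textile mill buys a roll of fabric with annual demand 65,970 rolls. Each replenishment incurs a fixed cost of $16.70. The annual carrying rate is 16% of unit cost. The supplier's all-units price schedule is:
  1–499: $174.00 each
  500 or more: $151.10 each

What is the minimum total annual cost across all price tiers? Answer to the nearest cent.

Holding cost per unit per year at price C is H = 0.16·C.
Candidates are each tier's EOQ (if it falls in that tier) and each price-break quantity.
EOQ at $174.00 = 281.3 (feasible in tier 1): TC = 65,970×$174.00 + (65,970/281.3)×16.7 + (281.3/2)×0.16×$174.00 = $11,486,612.15.
EOQ at $151.10 = 301.9 < 500, so use break Q=500: TC = 65,970×$151.10 + (65,970/500.0)×16.7 + (500.0/2)×0.16×$151.10 = $9,976,314.40.
Lowest total cost among the candidates is at Q = 500.0.

TC* ≈ $9,976,314.40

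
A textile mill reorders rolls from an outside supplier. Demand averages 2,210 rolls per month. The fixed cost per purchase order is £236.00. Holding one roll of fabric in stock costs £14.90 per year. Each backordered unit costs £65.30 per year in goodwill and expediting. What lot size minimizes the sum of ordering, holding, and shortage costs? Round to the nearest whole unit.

Annual demand D = 2,210 × 12 = 26,520.
With planned backorders, Q* = √(2DS/H) · √((H+B)/B).
√(2DS/H) = √(2 × 26,520 × 236 / 14.9) = 916.568.
√((H+B)/B) = √((14.9+65.3)/65.3) = 1.1082.
Q* ≈ 1015.770.

Q* ≈ 1,016 rolls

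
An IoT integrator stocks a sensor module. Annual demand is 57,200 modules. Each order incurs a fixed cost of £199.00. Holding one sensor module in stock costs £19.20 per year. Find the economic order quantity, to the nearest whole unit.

EOQ = √(2DS / H) = √(2 × 57,200 × 199 / 19.2).
= √(22,765,600 / 19.2) = √1,185,708.3333 ≈ 1088.902.

Q* ≈ 1,089 modules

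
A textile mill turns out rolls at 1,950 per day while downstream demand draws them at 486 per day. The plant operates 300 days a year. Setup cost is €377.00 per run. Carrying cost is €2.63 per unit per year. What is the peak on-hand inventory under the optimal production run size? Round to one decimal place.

I_max ≈ 5,602.0 rolls

Annual demand D = 486 × 300 = 145,800.
Production build-up factor (1 − d/p) = 1 − 486/1,950 = 0.7508.
Q* = √(2DS / (H(1 − d/p))) = √(2 × 145,800 × 377 / (2.63 × 0.7508)).
= √(109,933,200 / 1.9745) ≈ 7461.623.
Maximum inventory = Q*(1 − d/p) = 7461.623 × 0.7508 ≈ 5601.957.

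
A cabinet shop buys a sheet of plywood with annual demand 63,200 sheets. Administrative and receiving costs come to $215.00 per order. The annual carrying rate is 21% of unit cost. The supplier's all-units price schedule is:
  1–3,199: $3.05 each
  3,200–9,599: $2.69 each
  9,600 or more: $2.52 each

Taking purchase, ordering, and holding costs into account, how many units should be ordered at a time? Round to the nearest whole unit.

Holding cost per unit per year at price C is H = 0.21·C.
Evaluate total cost at each tier's feasible EOQ or, if the EOQ is below the tier, at the tier's minimum quantity.
Tier 1 ($3.05): EOQ = 6513.8 exceeds tier's upper bound 3199, so this tier is dominated.
EOQ at $2.69 = 6936.0 (feasible in tier 2): TC = 63,200×$2.69 + (63,200/6936.0)×215 + (6936.0/2)×0.21×$2.69 = $173,926.13.
EOQ at $2.52 = 7166.1 < 9600, so use break Q=9600: TC = 63,200×$2.52 + (63,200/9600.0)×215 + (9600.0/2)×0.21×$2.52 = $163,219.58.
Lowest total cost is $163,219.58 at Q = 9600.0.

Q* ≈ 9,600 sheets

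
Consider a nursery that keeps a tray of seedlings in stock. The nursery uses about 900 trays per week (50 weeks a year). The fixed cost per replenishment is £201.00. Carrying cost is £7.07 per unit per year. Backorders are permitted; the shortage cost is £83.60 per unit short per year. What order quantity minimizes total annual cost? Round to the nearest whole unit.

Q* ≈ 1,666 trays

Annual demand D = 900 × 50 = 45,000.
With planned backorders, Q* = √(2DS/H) · √((H+B)/B).
√(2DS/H) = √(2 × 45,000 × 201 / 7.07) = 1599.593.
√((H+B)/B) = √((7.07+83.6)/83.6) = 1.0414.
Q* ≈ 1665.859.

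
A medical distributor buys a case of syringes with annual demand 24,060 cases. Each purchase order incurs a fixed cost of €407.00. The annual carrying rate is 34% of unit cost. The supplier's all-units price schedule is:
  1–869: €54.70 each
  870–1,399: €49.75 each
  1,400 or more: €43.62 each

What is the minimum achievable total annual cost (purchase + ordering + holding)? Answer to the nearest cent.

Holding cost per unit per year at price C is H = 0.34·C.
Evaluate total cost at each tier's feasible EOQ or, if the EOQ is below the tier, at the tier's minimum quantity.
Tier 1 (€54.70): EOQ = 1026.2 exceeds tier's upper bound 869, so this tier is dominated.
EOQ at €49.75 = 1076.0 (feasible in tier 2): TC = 24,060×€49.75 + (24,060/1076.0)×407 + (1076.0/2)×0.34×€49.75 = €1,215,186.03.
EOQ at €43.62 = 1149.2 < 1400, so use break Q=1400: TC = 24,060×€43.62 + (24,060/1400.0)×407 + (1400.0/2)×0.34×€43.62 = €1,066,873.35.
Lowest total cost among the candidates is at Q = 1400.0.

TC* ≈ €1,066,873.35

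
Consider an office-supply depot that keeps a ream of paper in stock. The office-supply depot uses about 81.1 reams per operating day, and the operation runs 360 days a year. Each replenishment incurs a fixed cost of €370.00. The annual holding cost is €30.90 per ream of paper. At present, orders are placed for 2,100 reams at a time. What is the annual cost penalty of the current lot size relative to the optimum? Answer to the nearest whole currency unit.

Annual demand D = 81.1 × 360 = 29,196.
EOQ = √(2DS/H) = √(2 × 29,196 × 370 / 30.9) ≈ 836.18.
Cost at Q* = (D/Q*)S + (Q*/2)H = √(2DSH) ≈ €25,837.87.
Cost at Q = 2,100: (29,196/2,100)×370 + (2,100/2)×30.9 = €5,144.06 + €32,445.00 = €37,589.06.
Excess = €37,589.06 − €25,837.87 = €11,751.18.

Extra cost ≈ €11,751 per year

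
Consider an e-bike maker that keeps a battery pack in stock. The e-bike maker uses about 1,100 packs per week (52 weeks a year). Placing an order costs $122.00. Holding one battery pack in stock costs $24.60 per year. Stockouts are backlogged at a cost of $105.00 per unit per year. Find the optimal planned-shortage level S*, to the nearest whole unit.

Annual demand D = 1,100 × 52 = 57,200.
With planned backorders, Q* = √(2DS/H) · √((H+B)/B).
√(2DS/H) = √(2 × 57,200 × 122 / 24.6) = 753.226.
√((H+B)/B) = √((24.6+105)/105) = 1.1110.
Q* ≈ 836.822.
S* = Q* · H/(H+B) = 836.822 × 24.6/129.6 ≈ 158.841.

S* ≈ 159 packs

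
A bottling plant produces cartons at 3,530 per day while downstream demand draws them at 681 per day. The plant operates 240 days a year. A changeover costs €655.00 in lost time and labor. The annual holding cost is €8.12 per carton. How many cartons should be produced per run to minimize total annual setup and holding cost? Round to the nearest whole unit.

Annual demand D = 681 × 240 = 163,440.
Production build-up factor (1 − d/p) = 1 − 681/3,530 = 0.8071.
Q* = √(2DS / (H(1 − d/p))) = √(2 × 163,440 × 655 / (8.12 × 0.8071)).
= √(214,106,400 / 6.5535) ≈ 5715.812.

Q* ≈ 5,716 cartons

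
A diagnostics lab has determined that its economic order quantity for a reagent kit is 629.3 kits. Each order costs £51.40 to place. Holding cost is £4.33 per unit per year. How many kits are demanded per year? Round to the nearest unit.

Squaring Q* = √(2DS/H) gives Q*² = 2DS/H.
From Q* = √(2DS/H): D = Q*²H / (2S) = 629.3² × 4.33 / (2 × 51.4) = 16680.545.

D ≈ 16,681 kits per year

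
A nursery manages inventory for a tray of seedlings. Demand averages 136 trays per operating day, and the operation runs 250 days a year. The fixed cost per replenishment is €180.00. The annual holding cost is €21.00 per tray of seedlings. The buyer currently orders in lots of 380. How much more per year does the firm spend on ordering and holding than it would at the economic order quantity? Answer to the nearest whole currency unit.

Annual demand D = 136 × 250 = 34,000.
EOQ = √(2DS/H) = √(2 × 34,000 × 180 / 21) ≈ 763.45.
Cost at Q* = (D/Q*)S + (Q*/2)H = √(2DSH) ≈ €16,032.47.
Cost at Q = 380: (34,000/380)×180 + (380/2)×21 = €16,105.26 + €3,990.00 = €20,095.26.
Excess = €20,095.26 − €16,032.47 = €4,062.80.

Extra cost ≈ €4,063 per year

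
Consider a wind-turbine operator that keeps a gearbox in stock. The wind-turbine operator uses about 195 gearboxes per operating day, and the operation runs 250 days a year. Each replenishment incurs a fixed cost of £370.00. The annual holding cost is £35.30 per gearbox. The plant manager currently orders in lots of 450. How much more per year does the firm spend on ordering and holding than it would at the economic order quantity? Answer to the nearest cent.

Extra cost ≈ £12,340.44 per year

Annual demand D = 195 × 250 = 48,750.
EOQ = √(2DS/H) = √(2 × 48,750 × 370 / 35.3) ≈ 1010.92.
Cost at Q* = (D/Q*)S + (Q*/2)H = √(2DSH) ≈ £35,685.40.
Cost at Q = 450: (48,750/450)×370 + (450/2)×35.3 = £40,083.33 + £7,942.50 = £48,025.83.
Excess = £48,025.83 − £35,685.40 = £12,340.44.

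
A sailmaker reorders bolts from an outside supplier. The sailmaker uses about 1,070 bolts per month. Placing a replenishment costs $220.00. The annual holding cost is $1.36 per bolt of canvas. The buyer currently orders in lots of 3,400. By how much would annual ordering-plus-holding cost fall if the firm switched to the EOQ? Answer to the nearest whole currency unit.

Extra cost ≈ $371 per year

Annual demand D = 1,070 × 12 = 12,840.
EOQ = √(2DS/H) = √(2 × 12,840 × 220 / 1.36) ≈ 2038.17.
Cost at Q* = (D/Q*)S + (Q*/2)H = √(2DSH) ≈ $2,771.90.
Cost at Q = 3,400: (12,840/3,400)×220 + (3,400/2)×1.36 = $830.82 + $2,312.00 = $3,142.82.
Excess = $3,142.82 − $2,771.90 = $370.92.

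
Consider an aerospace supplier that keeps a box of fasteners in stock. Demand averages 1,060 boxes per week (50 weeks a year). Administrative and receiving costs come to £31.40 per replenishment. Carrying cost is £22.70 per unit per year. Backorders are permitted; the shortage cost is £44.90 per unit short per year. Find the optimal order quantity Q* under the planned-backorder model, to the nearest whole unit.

Annual demand D = 1,060 × 50 = 53,000.
With planned backorders, Q* = √(2DS/H) · √((H+B)/B).
√(2DS/H) = √(2 × 53,000 × 31.4 / 22.7) = 382.917.
√((H+B)/B) = √((22.7+44.9)/44.9) = 1.2270.
Q* ≈ 469.845.

Q* ≈ 470 boxes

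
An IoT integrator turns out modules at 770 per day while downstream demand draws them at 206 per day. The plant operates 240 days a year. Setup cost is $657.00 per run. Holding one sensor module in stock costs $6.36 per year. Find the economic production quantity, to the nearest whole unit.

Q* ≈ 3,734 modules

Annual demand D = 206 × 240 = 49,440.
Production build-up factor (1 − d/p) = 1 − 206/770 = 0.7325.
Q* = √(2DS / (H(1 − d/p))) = √(2 × 49,440 × 657 / (6.36 × 0.7325)).
= √(64,964,160 / 4.6585) ≈ 3734.343.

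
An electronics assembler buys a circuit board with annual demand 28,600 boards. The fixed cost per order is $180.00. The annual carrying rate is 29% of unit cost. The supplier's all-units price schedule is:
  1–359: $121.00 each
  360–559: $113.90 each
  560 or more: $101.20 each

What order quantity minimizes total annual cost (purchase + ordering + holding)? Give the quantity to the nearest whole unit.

Holding cost per unit per year at price C is H = 0.29·C.
Candidates are each tier's EOQ (if it falls in that tier) and each price-break quantity.
Tier 1 ($121.00): EOQ = 541.7 exceeds tier's upper bound 359, so this tier is dominated.
EOQ at $113.90 = 558.3 (feasible in tier 2): TC = 28,600×$113.90 + (28,600/558.3)×180 + (558.3/2)×0.29×$113.90 = $3,275,981.45.
EOQ at $101.20 = 592.3 (feasible in tier 3): TC = 28,600×$101.20 + (28,600/592.3)×180 + (592.3/2)×0.29×$101.20 = $2,911,702.95.
Lowest total cost is $2,911,702.95 at Q = 592.3.

Q* ≈ 592 boards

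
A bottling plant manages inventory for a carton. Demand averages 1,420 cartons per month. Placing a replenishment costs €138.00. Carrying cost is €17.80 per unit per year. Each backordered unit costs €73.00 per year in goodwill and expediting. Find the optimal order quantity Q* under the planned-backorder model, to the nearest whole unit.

Q* ≈ 573 cartons

Annual demand D = 1,420 × 12 = 17,040.
With planned backorders, Q* = √(2DS/H) · √((H+B)/B).
√(2DS/H) = √(2 × 17,040 × 138 / 17.8) = 514.019.
√((H+B)/B) = √((17.8+73)/73) = 1.1153.
Q* ≈ 573.272.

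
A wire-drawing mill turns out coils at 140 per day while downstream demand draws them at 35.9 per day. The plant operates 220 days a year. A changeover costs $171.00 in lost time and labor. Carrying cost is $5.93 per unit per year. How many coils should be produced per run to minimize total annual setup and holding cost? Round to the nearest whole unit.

Q* ≈ 783 coils

Annual demand D = 35.9 × 220 = 7,898.
Production build-up factor (1 − d/p) = 1 − 35.9/140 = 0.7436.
Q* = √(2DS / (H(1 − d/p))) = √(2 × 7,898 × 171 / (5.93 × 0.7436)).
= √(2,701,116 / 4.4094) ≈ 782.678.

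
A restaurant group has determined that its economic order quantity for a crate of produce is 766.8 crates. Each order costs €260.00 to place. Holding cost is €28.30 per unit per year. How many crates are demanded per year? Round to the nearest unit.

D ≈ 32,000 crates per year

Squaring Q* = √(2DS/H) gives Q*² = 2DS/H.
From Q* = √(2DS/H): D = Q*²H / (2S) = 766.8² × 28.3 / (2 × 260) = 31999.803.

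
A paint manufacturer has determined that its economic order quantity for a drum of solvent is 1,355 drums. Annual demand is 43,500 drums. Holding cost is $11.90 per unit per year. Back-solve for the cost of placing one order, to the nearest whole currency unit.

S ≈ $251

Squaring Q* = √(2DS/H) gives Q*² = 2DS/H.
From Q* = √(2DS/H): S = Q*²H / (2D) = 1,355² × 11.9 / (2 × 43,500) = 251.1345.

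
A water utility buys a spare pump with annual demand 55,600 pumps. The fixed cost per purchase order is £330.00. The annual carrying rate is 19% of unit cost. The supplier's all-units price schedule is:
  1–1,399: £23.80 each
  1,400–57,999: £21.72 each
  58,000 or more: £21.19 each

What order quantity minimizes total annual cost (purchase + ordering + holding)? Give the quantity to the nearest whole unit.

Q* ≈ 2,982 pumps

Holding cost per unit per year at price C is H = 0.19·C.
Evaluate total cost at each tier's feasible EOQ or, if the EOQ is below the tier, at the tier's minimum quantity.
Tier 1 (£23.80): EOQ = 2848.7 exceeds tier's upper bound 1399, so this tier is dominated.
EOQ at £21.72 = 2982.0 (feasible in tier 2): TC = 55,600×£21.72 + (55,600/2982.0)×330 + (2982.0/2)×0.19×£21.72 = £1,219,937.98.
EOQ at £21.19 = 3019.0 < 58000, so use break Q=58000: TC = 55,600×£21.19 + (55,600/58000.0)×330 + (58000.0/2)×0.19×£21.19 = £1,295,237.24.
Lowest total cost is £1,219,937.98 at Q = 2982.0.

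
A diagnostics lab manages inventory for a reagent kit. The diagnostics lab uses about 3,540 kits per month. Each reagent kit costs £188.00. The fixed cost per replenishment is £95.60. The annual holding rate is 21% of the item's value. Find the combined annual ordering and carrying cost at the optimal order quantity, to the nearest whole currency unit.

Annual demand D = 3,540 × 12 = 42,480.
Holding cost H = 0.21 × £188.00 = £39.4800 per unit per year.
The optimal lot size = √(2DS/H) = √(2 × 42,480 × 95.6 / 39.48) ≈ 453.57.
At the optimum the two cost components are equal, so total cost = 2·(Q*/2)H = Q*·H.
Minimum total = √(2DSH) = √(2 × 42,480 × 95.6 × 39.48) ≈ 17907.080.

TC* ≈ £17,907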